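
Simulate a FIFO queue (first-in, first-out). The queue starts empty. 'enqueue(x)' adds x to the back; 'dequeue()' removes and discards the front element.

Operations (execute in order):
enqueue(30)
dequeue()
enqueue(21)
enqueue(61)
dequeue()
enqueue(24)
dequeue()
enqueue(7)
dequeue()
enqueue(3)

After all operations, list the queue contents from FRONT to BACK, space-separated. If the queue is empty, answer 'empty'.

enqueue(30): [30]
dequeue(): []
enqueue(21): [21]
enqueue(61): [21, 61]
dequeue(): [61]
enqueue(24): [61, 24]
dequeue(): [24]
enqueue(7): [24, 7]
dequeue(): [7]
enqueue(3): [7, 3]

Answer: 7 3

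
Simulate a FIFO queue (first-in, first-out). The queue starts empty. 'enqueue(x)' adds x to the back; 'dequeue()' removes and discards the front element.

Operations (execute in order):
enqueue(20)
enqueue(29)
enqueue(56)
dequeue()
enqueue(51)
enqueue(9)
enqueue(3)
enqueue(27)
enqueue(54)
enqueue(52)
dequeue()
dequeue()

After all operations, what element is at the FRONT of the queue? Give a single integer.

enqueue(20): queue = [20]
enqueue(29): queue = [20, 29]
enqueue(56): queue = [20, 29, 56]
dequeue(): queue = [29, 56]
enqueue(51): queue = [29, 56, 51]
enqueue(9): queue = [29, 56, 51, 9]
enqueue(3): queue = [29, 56, 51, 9, 3]
enqueue(27): queue = [29, 56, 51, 9, 3, 27]
enqueue(54): queue = [29, 56, 51, 9, 3, 27, 54]
enqueue(52): queue = [29, 56, 51, 9, 3, 27, 54, 52]
dequeue(): queue = [56, 51, 9, 3, 27, 54, 52]
dequeue(): queue = [51, 9, 3, 27, 54, 52]

Answer: 51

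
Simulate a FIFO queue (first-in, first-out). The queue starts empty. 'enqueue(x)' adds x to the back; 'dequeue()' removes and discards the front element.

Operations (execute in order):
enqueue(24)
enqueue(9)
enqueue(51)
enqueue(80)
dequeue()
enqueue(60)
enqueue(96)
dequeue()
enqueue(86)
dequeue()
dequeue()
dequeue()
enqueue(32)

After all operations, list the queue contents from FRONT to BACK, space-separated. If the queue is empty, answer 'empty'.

Answer: 96 86 32

Derivation:
enqueue(24): [24]
enqueue(9): [24, 9]
enqueue(51): [24, 9, 51]
enqueue(80): [24, 9, 51, 80]
dequeue(): [9, 51, 80]
enqueue(60): [9, 51, 80, 60]
enqueue(96): [9, 51, 80, 60, 96]
dequeue(): [51, 80, 60, 96]
enqueue(86): [51, 80, 60, 96, 86]
dequeue(): [80, 60, 96, 86]
dequeue(): [60, 96, 86]
dequeue(): [96, 86]
enqueue(32): [96, 86, 32]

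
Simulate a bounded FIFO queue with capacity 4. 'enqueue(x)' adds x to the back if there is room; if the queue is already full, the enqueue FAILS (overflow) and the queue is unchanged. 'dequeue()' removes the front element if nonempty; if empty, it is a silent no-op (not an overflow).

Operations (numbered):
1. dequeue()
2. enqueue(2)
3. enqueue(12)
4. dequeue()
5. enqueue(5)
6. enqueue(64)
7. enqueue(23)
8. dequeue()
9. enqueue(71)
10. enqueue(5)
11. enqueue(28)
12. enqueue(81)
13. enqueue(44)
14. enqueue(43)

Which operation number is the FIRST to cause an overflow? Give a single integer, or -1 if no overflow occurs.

1. dequeue(): empty, no-op, size=0
2. enqueue(2): size=1
3. enqueue(12): size=2
4. dequeue(): size=1
5. enqueue(5): size=2
6. enqueue(64): size=3
7. enqueue(23): size=4
8. dequeue(): size=3
9. enqueue(71): size=4
10. enqueue(5): size=4=cap → OVERFLOW (fail)
11. enqueue(28): size=4=cap → OVERFLOW (fail)
12. enqueue(81): size=4=cap → OVERFLOW (fail)
13. enqueue(44): size=4=cap → OVERFLOW (fail)
14. enqueue(43): size=4=cap → OVERFLOW (fail)

Answer: 10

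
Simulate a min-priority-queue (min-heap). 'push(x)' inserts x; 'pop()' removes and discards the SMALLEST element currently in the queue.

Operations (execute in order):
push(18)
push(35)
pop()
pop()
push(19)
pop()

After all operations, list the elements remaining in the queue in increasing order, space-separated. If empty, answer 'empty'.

push(18): heap contents = [18]
push(35): heap contents = [18, 35]
pop() → 18: heap contents = [35]
pop() → 35: heap contents = []
push(19): heap contents = [19]
pop() → 19: heap contents = []

Answer: empty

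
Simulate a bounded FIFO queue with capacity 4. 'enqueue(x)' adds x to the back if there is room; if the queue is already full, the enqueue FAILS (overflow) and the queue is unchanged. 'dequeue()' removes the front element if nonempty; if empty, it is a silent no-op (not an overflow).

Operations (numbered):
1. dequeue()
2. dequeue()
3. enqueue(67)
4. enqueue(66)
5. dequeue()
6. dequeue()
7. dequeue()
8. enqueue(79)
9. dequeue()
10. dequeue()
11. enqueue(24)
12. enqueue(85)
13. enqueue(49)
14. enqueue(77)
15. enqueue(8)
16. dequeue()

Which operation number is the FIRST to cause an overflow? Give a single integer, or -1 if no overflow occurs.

Answer: 15

Derivation:
1. dequeue(): empty, no-op, size=0
2. dequeue(): empty, no-op, size=0
3. enqueue(67): size=1
4. enqueue(66): size=2
5. dequeue(): size=1
6. dequeue(): size=0
7. dequeue(): empty, no-op, size=0
8. enqueue(79): size=1
9. dequeue(): size=0
10. dequeue(): empty, no-op, size=0
11. enqueue(24): size=1
12. enqueue(85): size=2
13. enqueue(49): size=3
14. enqueue(77): size=4
15. enqueue(8): size=4=cap → OVERFLOW (fail)
16. dequeue(): size=3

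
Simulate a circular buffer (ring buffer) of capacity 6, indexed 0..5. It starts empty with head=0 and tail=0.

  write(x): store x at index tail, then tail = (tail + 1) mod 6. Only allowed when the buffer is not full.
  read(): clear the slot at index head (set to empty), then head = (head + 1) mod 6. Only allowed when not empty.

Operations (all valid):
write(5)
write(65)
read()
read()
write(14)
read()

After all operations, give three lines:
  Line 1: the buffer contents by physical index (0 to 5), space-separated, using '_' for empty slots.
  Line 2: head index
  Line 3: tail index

write(5): buf=[5 _ _ _ _ _], head=0, tail=1, size=1
write(65): buf=[5 65 _ _ _ _], head=0, tail=2, size=2
read(): buf=[_ 65 _ _ _ _], head=1, tail=2, size=1
read(): buf=[_ _ _ _ _ _], head=2, tail=2, size=0
write(14): buf=[_ _ 14 _ _ _], head=2, tail=3, size=1
read(): buf=[_ _ _ _ _ _], head=3, tail=3, size=0

Answer: _ _ _ _ _ _
3
3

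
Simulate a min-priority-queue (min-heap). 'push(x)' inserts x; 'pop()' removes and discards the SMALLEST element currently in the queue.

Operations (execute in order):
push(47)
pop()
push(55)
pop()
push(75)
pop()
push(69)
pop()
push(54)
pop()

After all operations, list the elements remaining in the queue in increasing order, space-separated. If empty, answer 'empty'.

Answer: empty

Derivation:
push(47): heap contents = [47]
pop() → 47: heap contents = []
push(55): heap contents = [55]
pop() → 55: heap contents = []
push(75): heap contents = [75]
pop() → 75: heap contents = []
push(69): heap contents = [69]
pop() → 69: heap contents = []
push(54): heap contents = [54]
pop() → 54: heap contents = []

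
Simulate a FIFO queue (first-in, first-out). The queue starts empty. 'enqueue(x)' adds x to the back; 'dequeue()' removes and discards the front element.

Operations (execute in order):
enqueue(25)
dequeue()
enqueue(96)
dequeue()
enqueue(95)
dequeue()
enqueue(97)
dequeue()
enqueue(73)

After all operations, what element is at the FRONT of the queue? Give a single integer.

enqueue(25): queue = [25]
dequeue(): queue = []
enqueue(96): queue = [96]
dequeue(): queue = []
enqueue(95): queue = [95]
dequeue(): queue = []
enqueue(97): queue = [97]
dequeue(): queue = []
enqueue(73): queue = [73]

Answer: 73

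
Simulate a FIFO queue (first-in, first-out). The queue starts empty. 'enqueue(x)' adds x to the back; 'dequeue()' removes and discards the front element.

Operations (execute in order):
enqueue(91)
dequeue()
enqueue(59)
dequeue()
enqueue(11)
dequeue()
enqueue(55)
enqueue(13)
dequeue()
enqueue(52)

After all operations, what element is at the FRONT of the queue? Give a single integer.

Answer: 13

Derivation:
enqueue(91): queue = [91]
dequeue(): queue = []
enqueue(59): queue = [59]
dequeue(): queue = []
enqueue(11): queue = [11]
dequeue(): queue = []
enqueue(55): queue = [55]
enqueue(13): queue = [55, 13]
dequeue(): queue = [13]
enqueue(52): queue = [13, 52]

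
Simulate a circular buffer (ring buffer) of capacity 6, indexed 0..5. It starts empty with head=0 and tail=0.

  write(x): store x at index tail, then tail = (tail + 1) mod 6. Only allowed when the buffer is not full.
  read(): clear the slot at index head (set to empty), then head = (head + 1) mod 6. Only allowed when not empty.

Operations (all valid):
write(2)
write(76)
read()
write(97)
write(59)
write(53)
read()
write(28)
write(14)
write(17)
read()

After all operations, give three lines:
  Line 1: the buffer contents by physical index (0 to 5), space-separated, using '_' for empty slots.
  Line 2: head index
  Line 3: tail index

Answer: 14 17 _ 59 53 28
3
2

Derivation:
write(2): buf=[2 _ _ _ _ _], head=0, tail=1, size=1
write(76): buf=[2 76 _ _ _ _], head=0, tail=2, size=2
read(): buf=[_ 76 _ _ _ _], head=1, tail=2, size=1
write(97): buf=[_ 76 97 _ _ _], head=1, tail=3, size=2
write(59): buf=[_ 76 97 59 _ _], head=1, tail=4, size=3
write(53): buf=[_ 76 97 59 53 _], head=1, tail=5, size=4
read(): buf=[_ _ 97 59 53 _], head=2, tail=5, size=3
write(28): buf=[_ _ 97 59 53 28], head=2, tail=0, size=4
write(14): buf=[14 _ 97 59 53 28], head=2, tail=1, size=5
write(17): buf=[14 17 97 59 53 28], head=2, tail=2, size=6
read(): buf=[14 17 _ 59 53 28], head=3, tail=2, size=5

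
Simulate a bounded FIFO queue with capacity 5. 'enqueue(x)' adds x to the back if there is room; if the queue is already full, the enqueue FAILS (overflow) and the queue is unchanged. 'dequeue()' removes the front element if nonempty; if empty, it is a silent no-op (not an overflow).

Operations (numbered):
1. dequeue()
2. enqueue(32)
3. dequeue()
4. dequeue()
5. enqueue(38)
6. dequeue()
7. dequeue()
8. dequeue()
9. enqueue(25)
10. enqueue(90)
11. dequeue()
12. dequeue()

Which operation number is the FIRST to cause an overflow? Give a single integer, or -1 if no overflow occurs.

1. dequeue(): empty, no-op, size=0
2. enqueue(32): size=1
3. dequeue(): size=0
4. dequeue(): empty, no-op, size=0
5. enqueue(38): size=1
6. dequeue(): size=0
7. dequeue(): empty, no-op, size=0
8. dequeue(): empty, no-op, size=0
9. enqueue(25): size=1
10. enqueue(90): size=2
11. dequeue(): size=1
12. dequeue(): size=0

Answer: -1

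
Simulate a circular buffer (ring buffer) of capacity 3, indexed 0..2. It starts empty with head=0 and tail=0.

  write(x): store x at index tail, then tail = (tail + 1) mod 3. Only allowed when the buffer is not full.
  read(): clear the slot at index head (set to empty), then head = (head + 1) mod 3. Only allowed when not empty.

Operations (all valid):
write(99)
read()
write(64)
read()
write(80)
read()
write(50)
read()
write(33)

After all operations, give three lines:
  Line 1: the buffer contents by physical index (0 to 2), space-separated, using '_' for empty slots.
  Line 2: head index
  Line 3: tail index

write(99): buf=[99 _ _], head=0, tail=1, size=1
read(): buf=[_ _ _], head=1, tail=1, size=0
write(64): buf=[_ 64 _], head=1, tail=2, size=1
read(): buf=[_ _ _], head=2, tail=2, size=0
write(80): buf=[_ _ 80], head=2, tail=0, size=1
read(): buf=[_ _ _], head=0, tail=0, size=0
write(50): buf=[50 _ _], head=0, tail=1, size=1
read(): buf=[_ _ _], head=1, tail=1, size=0
write(33): buf=[_ 33 _], head=1, tail=2, size=1

Answer: _ 33 _
1
2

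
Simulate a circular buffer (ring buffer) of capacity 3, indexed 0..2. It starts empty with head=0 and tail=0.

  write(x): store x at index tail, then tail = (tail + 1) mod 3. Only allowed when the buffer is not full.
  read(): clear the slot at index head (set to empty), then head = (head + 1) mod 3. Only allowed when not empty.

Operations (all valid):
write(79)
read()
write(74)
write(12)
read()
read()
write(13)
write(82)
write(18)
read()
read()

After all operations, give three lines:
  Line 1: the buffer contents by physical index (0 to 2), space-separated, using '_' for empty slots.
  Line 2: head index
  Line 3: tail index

Answer: _ _ 18
2
0

Derivation:
write(79): buf=[79 _ _], head=0, tail=1, size=1
read(): buf=[_ _ _], head=1, tail=1, size=0
write(74): buf=[_ 74 _], head=1, tail=2, size=1
write(12): buf=[_ 74 12], head=1, tail=0, size=2
read(): buf=[_ _ 12], head=2, tail=0, size=1
read(): buf=[_ _ _], head=0, tail=0, size=0
write(13): buf=[13 _ _], head=0, tail=1, size=1
write(82): buf=[13 82 _], head=0, tail=2, size=2
write(18): buf=[13 82 18], head=0, tail=0, size=3
read(): buf=[_ 82 18], head=1, tail=0, size=2
read(): buf=[_ _ 18], head=2, tail=0, size=1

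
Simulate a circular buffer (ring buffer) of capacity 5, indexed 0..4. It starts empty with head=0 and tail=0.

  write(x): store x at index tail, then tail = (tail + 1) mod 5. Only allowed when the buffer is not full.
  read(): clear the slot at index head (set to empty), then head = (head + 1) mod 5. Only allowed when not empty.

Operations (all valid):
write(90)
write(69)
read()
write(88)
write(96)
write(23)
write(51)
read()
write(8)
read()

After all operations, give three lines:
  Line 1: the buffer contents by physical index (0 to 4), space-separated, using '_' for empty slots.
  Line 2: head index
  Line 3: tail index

write(90): buf=[90 _ _ _ _], head=0, tail=1, size=1
write(69): buf=[90 69 _ _ _], head=0, tail=2, size=2
read(): buf=[_ 69 _ _ _], head=1, tail=2, size=1
write(88): buf=[_ 69 88 _ _], head=1, tail=3, size=2
write(96): buf=[_ 69 88 96 _], head=1, tail=4, size=3
write(23): buf=[_ 69 88 96 23], head=1, tail=0, size=4
write(51): buf=[51 69 88 96 23], head=1, tail=1, size=5
read(): buf=[51 _ 88 96 23], head=2, tail=1, size=4
write(8): buf=[51 8 88 96 23], head=2, tail=2, size=5
read(): buf=[51 8 _ 96 23], head=3, tail=2, size=4

Answer: 51 8 _ 96 23
3
2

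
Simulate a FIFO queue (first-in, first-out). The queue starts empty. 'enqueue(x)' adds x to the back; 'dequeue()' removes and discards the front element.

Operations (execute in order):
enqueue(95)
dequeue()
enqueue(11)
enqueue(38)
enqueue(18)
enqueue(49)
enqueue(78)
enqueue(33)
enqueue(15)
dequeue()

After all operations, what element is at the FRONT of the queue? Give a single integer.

Answer: 38

Derivation:
enqueue(95): queue = [95]
dequeue(): queue = []
enqueue(11): queue = [11]
enqueue(38): queue = [11, 38]
enqueue(18): queue = [11, 38, 18]
enqueue(49): queue = [11, 38, 18, 49]
enqueue(78): queue = [11, 38, 18, 49, 78]
enqueue(33): queue = [11, 38, 18, 49, 78, 33]
enqueue(15): queue = [11, 38, 18, 49, 78, 33, 15]
dequeue(): queue = [38, 18, 49, 78, 33, 15]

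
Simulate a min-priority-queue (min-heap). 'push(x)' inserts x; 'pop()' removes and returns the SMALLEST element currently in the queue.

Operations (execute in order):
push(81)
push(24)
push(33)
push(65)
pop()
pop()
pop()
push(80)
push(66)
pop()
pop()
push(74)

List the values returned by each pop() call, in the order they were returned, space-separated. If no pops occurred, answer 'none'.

push(81): heap contents = [81]
push(24): heap contents = [24, 81]
push(33): heap contents = [24, 33, 81]
push(65): heap contents = [24, 33, 65, 81]
pop() → 24: heap contents = [33, 65, 81]
pop() → 33: heap contents = [65, 81]
pop() → 65: heap contents = [81]
push(80): heap contents = [80, 81]
push(66): heap contents = [66, 80, 81]
pop() → 66: heap contents = [80, 81]
pop() → 80: heap contents = [81]
push(74): heap contents = [74, 81]

Answer: 24 33 65 66 80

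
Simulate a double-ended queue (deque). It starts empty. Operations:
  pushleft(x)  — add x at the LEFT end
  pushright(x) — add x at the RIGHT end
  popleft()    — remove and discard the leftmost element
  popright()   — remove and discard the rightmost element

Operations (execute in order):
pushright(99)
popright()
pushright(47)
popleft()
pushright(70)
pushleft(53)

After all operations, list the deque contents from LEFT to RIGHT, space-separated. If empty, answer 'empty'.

Answer: 53 70

Derivation:
pushright(99): [99]
popright(): []
pushright(47): [47]
popleft(): []
pushright(70): [70]
pushleft(53): [53, 70]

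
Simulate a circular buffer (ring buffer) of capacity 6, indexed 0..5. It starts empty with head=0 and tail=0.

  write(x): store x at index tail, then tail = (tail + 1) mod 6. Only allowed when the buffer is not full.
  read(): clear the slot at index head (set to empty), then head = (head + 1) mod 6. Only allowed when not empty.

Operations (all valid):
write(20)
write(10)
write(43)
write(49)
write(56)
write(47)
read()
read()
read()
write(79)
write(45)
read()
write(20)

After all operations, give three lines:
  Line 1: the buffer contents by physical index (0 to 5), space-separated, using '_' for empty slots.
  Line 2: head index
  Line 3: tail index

Answer: 79 45 20 _ 56 47
4
3

Derivation:
write(20): buf=[20 _ _ _ _ _], head=0, tail=1, size=1
write(10): buf=[20 10 _ _ _ _], head=0, tail=2, size=2
write(43): buf=[20 10 43 _ _ _], head=0, tail=3, size=3
write(49): buf=[20 10 43 49 _ _], head=0, tail=4, size=4
write(56): buf=[20 10 43 49 56 _], head=0, tail=5, size=5
write(47): buf=[20 10 43 49 56 47], head=0, tail=0, size=6
read(): buf=[_ 10 43 49 56 47], head=1, tail=0, size=5
read(): buf=[_ _ 43 49 56 47], head=2, tail=0, size=4
read(): buf=[_ _ _ 49 56 47], head=3, tail=0, size=3
write(79): buf=[79 _ _ 49 56 47], head=3, tail=1, size=4
write(45): buf=[79 45 _ 49 56 47], head=3, tail=2, size=5
read(): buf=[79 45 _ _ 56 47], head=4, tail=2, size=4
write(20): buf=[79 45 20 _ 56 47], head=4, tail=3, size=5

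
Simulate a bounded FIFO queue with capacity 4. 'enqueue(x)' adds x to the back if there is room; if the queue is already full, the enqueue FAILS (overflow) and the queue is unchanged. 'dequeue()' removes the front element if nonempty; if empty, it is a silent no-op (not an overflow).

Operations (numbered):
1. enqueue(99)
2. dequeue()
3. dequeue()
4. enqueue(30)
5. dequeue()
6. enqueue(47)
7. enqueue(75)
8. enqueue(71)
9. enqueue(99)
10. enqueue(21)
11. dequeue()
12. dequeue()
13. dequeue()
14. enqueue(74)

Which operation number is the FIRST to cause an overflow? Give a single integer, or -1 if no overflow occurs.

1. enqueue(99): size=1
2. dequeue(): size=0
3. dequeue(): empty, no-op, size=0
4. enqueue(30): size=1
5. dequeue(): size=0
6. enqueue(47): size=1
7. enqueue(75): size=2
8. enqueue(71): size=3
9. enqueue(99): size=4
10. enqueue(21): size=4=cap → OVERFLOW (fail)
11. dequeue(): size=3
12. dequeue(): size=2
13. dequeue(): size=1
14. enqueue(74): size=2

Answer: 10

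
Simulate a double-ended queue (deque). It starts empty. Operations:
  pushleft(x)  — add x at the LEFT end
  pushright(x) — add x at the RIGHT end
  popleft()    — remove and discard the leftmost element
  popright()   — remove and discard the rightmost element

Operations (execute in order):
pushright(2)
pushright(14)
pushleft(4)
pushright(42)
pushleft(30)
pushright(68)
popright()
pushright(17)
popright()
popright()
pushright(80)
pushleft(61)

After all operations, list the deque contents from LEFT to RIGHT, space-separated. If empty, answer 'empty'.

pushright(2): [2]
pushright(14): [2, 14]
pushleft(4): [4, 2, 14]
pushright(42): [4, 2, 14, 42]
pushleft(30): [30, 4, 2, 14, 42]
pushright(68): [30, 4, 2, 14, 42, 68]
popright(): [30, 4, 2, 14, 42]
pushright(17): [30, 4, 2, 14, 42, 17]
popright(): [30, 4, 2, 14, 42]
popright(): [30, 4, 2, 14]
pushright(80): [30, 4, 2, 14, 80]
pushleft(61): [61, 30, 4, 2, 14, 80]

Answer: 61 30 4 2 14 80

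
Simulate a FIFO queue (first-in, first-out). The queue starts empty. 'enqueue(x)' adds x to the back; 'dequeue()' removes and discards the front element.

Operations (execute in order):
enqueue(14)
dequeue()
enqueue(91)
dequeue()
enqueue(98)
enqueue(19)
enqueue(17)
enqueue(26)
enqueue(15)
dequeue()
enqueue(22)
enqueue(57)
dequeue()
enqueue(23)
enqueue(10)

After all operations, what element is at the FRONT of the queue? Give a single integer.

Answer: 17

Derivation:
enqueue(14): queue = [14]
dequeue(): queue = []
enqueue(91): queue = [91]
dequeue(): queue = []
enqueue(98): queue = [98]
enqueue(19): queue = [98, 19]
enqueue(17): queue = [98, 19, 17]
enqueue(26): queue = [98, 19, 17, 26]
enqueue(15): queue = [98, 19, 17, 26, 15]
dequeue(): queue = [19, 17, 26, 15]
enqueue(22): queue = [19, 17, 26, 15, 22]
enqueue(57): queue = [19, 17, 26, 15, 22, 57]
dequeue(): queue = [17, 26, 15, 22, 57]
enqueue(23): queue = [17, 26, 15, 22, 57, 23]
enqueue(10): queue = [17, 26, 15, 22, 57, 23, 10]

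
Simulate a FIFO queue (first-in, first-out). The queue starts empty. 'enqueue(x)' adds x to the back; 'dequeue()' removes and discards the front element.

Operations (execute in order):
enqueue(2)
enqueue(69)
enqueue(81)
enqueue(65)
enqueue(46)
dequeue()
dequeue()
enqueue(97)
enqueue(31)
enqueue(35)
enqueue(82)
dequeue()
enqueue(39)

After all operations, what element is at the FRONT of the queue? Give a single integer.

Answer: 65

Derivation:
enqueue(2): queue = [2]
enqueue(69): queue = [2, 69]
enqueue(81): queue = [2, 69, 81]
enqueue(65): queue = [2, 69, 81, 65]
enqueue(46): queue = [2, 69, 81, 65, 46]
dequeue(): queue = [69, 81, 65, 46]
dequeue(): queue = [81, 65, 46]
enqueue(97): queue = [81, 65, 46, 97]
enqueue(31): queue = [81, 65, 46, 97, 31]
enqueue(35): queue = [81, 65, 46, 97, 31, 35]
enqueue(82): queue = [81, 65, 46, 97, 31, 35, 82]
dequeue(): queue = [65, 46, 97, 31, 35, 82]
enqueue(39): queue = [65, 46, 97, 31, 35, 82, 39]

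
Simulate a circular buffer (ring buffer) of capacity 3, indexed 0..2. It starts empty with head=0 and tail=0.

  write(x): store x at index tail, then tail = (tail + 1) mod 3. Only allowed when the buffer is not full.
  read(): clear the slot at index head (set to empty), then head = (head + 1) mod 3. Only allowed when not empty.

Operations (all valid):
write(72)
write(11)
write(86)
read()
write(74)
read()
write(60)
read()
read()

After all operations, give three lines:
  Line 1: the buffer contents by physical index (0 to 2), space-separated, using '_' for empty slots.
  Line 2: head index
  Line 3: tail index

write(72): buf=[72 _ _], head=0, tail=1, size=1
write(11): buf=[72 11 _], head=0, tail=2, size=2
write(86): buf=[72 11 86], head=0, tail=0, size=3
read(): buf=[_ 11 86], head=1, tail=0, size=2
write(74): buf=[74 11 86], head=1, tail=1, size=3
read(): buf=[74 _ 86], head=2, tail=1, size=2
write(60): buf=[74 60 86], head=2, tail=2, size=3
read(): buf=[74 60 _], head=0, tail=2, size=2
read(): buf=[_ 60 _], head=1, tail=2, size=1

Answer: _ 60 _
1
2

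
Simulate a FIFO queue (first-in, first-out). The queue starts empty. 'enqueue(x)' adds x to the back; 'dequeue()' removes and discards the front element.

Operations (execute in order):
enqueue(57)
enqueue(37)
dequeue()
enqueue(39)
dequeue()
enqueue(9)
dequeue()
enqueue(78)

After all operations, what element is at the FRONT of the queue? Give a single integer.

Answer: 9

Derivation:
enqueue(57): queue = [57]
enqueue(37): queue = [57, 37]
dequeue(): queue = [37]
enqueue(39): queue = [37, 39]
dequeue(): queue = [39]
enqueue(9): queue = [39, 9]
dequeue(): queue = [9]
enqueue(78): queue = [9, 78]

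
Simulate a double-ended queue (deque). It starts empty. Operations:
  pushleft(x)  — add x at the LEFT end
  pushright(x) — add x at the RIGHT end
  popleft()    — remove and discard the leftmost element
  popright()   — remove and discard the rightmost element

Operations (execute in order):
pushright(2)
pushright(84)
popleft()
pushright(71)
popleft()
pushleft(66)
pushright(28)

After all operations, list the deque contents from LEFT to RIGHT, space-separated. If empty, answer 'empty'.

Answer: 66 71 28

Derivation:
pushright(2): [2]
pushright(84): [2, 84]
popleft(): [84]
pushright(71): [84, 71]
popleft(): [71]
pushleft(66): [66, 71]
pushright(28): [66, 71, 28]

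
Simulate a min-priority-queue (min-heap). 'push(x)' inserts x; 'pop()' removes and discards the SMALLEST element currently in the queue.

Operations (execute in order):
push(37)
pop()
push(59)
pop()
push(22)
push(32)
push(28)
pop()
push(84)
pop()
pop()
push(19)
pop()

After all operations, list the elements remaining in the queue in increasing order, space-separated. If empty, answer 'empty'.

push(37): heap contents = [37]
pop() → 37: heap contents = []
push(59): heap contents = [59]
pop() → 59: heap contents = []
push(22): heap contents = [22]
push(32): heap contents = [22, 32]
push(28): heap contents = [22, 28, 32]
pop() → 22: heap contents = [28, 32]
push(84): heap contents = [28, 32, 84]
pop() → 28: heap contents = [32, 84]
pop() → 32: heap contents = [84]
push(19): heap contents = [19, 84]
pop() → 19: heap contents = [84]

Answer: 84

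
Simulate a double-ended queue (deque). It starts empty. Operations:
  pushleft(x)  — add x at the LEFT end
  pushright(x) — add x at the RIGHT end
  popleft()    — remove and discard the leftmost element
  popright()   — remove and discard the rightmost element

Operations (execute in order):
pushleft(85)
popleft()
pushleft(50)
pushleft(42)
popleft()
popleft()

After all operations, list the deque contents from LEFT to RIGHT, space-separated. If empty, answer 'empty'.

Answer: empty

Derivation:
pushleft(85): [85]
popleft(): []
pushleft(50): [50]
pushleft(42): [42, 50]
popleft(): [50]
popleft(): []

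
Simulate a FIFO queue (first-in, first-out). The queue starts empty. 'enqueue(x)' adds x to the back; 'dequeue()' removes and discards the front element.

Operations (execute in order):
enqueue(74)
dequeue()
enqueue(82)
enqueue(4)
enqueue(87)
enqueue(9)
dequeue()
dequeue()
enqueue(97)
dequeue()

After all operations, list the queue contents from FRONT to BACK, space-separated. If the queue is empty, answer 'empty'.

enqueue(74): [74]
dequeue(): []
enqueue(82): [82]
enqueue(4): [82, 4]
enqueue(87): [82, 4, 87]
enqueue(9): [82, 4, 87, 9]
dequeue(): [4, 87, 9]
dequeue(): [87, 9]
enqueue(97): [87, 9, 97]
dequeue(): [9, 97]

Answer: 9 97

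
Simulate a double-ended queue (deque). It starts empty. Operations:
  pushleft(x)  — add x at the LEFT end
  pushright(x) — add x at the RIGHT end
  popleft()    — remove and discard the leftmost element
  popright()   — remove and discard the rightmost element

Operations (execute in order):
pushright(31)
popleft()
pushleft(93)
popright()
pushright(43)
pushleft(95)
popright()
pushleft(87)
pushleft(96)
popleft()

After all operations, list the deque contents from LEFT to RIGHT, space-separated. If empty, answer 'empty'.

Answer: 87 95

Derivation:
pushright(31): [31]
popleft(): []
pushleft(93): [93]
popright(): []
pushright(43): [43]
pushleft(95): [95, 43]
popright(): [95]
pushleft(87): [87, 95]
pushleft(96): [96, 87, 95]
popleft(): [87, 95]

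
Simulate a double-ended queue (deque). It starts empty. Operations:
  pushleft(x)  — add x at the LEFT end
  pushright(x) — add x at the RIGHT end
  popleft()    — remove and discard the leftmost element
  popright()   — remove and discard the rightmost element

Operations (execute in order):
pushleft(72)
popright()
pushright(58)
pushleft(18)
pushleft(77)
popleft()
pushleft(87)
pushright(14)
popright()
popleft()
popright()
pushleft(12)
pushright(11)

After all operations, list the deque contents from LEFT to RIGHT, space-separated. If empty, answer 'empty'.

Answer: 12 18 11

Derivation:
pushleft(72): [72]
popright(): []
pushright(58): [58]
pushleft(18): [18, 58]
pushleft(77): [77, 18, 58]
popleft(): [18, 58]
pushleft(87): [87, 18, 58]
pushright(14): [87, 18, 58, 14]
popright(): [87, 18, 58]
popleft(): [18, 58]
popright(): [18]
pushleft(12): [12, 18]
pushright(11): [12, 18, 11]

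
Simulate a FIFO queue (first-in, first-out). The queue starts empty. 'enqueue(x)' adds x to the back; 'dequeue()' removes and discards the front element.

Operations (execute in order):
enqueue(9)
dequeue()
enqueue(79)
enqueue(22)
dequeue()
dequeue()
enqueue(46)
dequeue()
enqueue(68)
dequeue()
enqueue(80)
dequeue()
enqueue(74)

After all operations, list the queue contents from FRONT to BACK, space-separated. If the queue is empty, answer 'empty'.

Answer: 74

Derivation:
enqueue(9): [9]
dequeue(): []
enqueue(79): [79]
enqueue(22): [79, 22]
dequeue(): [22]
dequeue(): []
enqueue(46): [46]
dequeue(): []
enqueue(68): [68]
dequeue(): []
enqueue(80): [80]
dequeue(): []
enqueue(74): [74]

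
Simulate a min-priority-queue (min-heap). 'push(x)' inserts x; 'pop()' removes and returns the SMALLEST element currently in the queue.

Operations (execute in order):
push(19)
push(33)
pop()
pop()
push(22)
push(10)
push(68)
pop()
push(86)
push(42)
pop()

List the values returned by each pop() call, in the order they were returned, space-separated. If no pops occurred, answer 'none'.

Answer: 19 33 10 22

Derivation:
push(19): heap contents = [19]
push(33): heap contents = [19, 33]
pop() → 19: heap contents = [33]
pop() → 33: heap contents = []
push(22): heap contents = [22]
push(10): heap contents = [10, 22]
push(68): heap contents = [10, 22, 68]
pop() → 10: heap contents = [22, 68]
push(86): heap contents = [22, 68, 86]
push(42): heap contents = [22, 42, 68, 86]
pop() → 22: heap contents = [42, 68, 86]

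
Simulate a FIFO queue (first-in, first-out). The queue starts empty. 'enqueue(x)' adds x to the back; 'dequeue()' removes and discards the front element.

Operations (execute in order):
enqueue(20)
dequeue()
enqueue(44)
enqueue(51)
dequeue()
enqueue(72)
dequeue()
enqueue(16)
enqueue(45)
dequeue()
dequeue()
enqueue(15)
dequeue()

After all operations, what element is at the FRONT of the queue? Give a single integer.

Answer: 15

Derivation:
enqueue(20): queue = [20]
dequeue(): queue = []
enqueue(44): queue = [44]
enqueue(51): queue = [44, 51]
dequeue(): queue = [51]
enqueue(72): queue = [51, 72]
dequeue(): queue = [72]
enqueue(16): queue = [72, 16]
enqueue(45): queue = [72, 16, 45]
dequeue(): queue = [16, 45]
dequeue(): queue = [45]
enqueue(15): queue = [45, 15]
dequeue(): queue = [15]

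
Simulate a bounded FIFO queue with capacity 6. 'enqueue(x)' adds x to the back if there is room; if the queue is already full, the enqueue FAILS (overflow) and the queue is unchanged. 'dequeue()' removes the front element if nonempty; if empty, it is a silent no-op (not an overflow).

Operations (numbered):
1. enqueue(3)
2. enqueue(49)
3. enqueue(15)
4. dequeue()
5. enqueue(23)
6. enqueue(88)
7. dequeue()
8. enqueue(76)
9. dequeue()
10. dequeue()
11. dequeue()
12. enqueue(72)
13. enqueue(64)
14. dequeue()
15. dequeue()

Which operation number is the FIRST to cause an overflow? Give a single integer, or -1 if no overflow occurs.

1. enqueue(3): size=1
2. enqueue(49): size=2
3. enqueue(15): size=3
4. dequeue(): size=2
5. enqueue(23): size=3
6. enqueue(88): size=4
7. dequeue(): size=3
8. enqueue(76): size=4
9. dequeue(): size=3
10. dequeue(): size=2
11. dequeue(): size=1
12. enqueue(72): size=2
13. enqueue(64): size=3
14. dequeue(): size=2
15. dequeue(): size=1

Answer: -1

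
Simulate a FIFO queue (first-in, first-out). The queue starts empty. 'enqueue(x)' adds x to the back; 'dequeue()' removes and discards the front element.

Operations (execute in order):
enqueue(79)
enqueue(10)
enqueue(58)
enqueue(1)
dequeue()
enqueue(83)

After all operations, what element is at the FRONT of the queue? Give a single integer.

enqueue(79): queue = [79]
enqueue(10): queue = [79, 10]
enqueue(58): queue = [79, 10, 58]
enqueue(1): queue = [79, 10, 58, 1]
dequeue(): queue = [10, 58, 1]
enqueue(83): queue = [10, 58, 1, 83]

Answer: 10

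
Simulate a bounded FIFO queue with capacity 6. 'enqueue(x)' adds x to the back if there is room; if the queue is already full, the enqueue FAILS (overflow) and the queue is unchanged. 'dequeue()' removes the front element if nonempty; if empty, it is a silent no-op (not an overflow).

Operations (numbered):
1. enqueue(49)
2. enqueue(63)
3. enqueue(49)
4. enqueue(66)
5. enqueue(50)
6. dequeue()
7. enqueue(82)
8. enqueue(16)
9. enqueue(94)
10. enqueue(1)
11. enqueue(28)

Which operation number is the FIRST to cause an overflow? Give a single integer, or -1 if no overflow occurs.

1. enqueue(49): size=1
2. enqueue(63): size=2
3. enqueue(49): size=3
4. enqueue(66): size=4
5. enqueue(50): size=5
6. dequeue(): size=4
7. enqueue(82): size=5
8. enqueue(16): size=6
9. enqueue(94): size=6=cap → OVERFLOW (fail)
10. enqueue(1): size=6=cap → OVERFLOW (fail)
11. enqueue(28): size=6=cap → OVERFLOW (fail)

Answer: 9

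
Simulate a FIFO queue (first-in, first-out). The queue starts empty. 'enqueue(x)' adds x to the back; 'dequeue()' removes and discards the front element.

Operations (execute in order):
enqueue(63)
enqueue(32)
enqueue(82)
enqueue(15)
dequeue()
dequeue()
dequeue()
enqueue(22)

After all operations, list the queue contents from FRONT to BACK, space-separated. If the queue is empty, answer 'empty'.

enqueue(63): [63]
enqueue(32): [63, 32]
enqueue(82): [63, 32, 82]
enqueue(15): [63, 32, 82, 15]
dequeue(): [32, 82, 15]
dequeue(): [82, 15]
dequeue(): [15]
enqueue(22): [15, 22]

Answer: 15 22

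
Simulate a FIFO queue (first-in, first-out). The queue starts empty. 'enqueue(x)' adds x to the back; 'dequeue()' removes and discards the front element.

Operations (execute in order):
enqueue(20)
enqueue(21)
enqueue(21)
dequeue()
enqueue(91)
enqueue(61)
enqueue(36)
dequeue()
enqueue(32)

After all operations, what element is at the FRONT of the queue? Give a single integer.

enqueue(20): queue = [20]
enqueue(21): queue = [20, 21]
enqueue(21): queue = [20, 21, 21]
dequeue(): queue = [21, 21]
enqueue(91): queue = [21, 21, 91]
enqueue(61): queue = [21, 21, 91, 61]
enqueue(36): queue = [21, 21, 91, 61, 36]
dequeue(): queue = [21, 91, 61, 36]
enqueue(32): queue = [21, 91, 61, 36, 32]

Answer: 21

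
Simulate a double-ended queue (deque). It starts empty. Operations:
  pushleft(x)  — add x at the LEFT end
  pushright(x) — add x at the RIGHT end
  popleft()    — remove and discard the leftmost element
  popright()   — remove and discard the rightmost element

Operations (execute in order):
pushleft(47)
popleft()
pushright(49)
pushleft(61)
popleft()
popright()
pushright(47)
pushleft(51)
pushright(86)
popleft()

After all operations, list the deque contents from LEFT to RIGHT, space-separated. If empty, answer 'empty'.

pushleft(47): [47]
popleft(): []
pushright(49): [49]
pushleft(61): [61, 49]
popleft(): [49]
popright(): []
pushright(47): [47]
pushleft(51): [51, 47]
pushright(86): [51, 47, 86]
popleft(): [47, 86]

Answer: 47 86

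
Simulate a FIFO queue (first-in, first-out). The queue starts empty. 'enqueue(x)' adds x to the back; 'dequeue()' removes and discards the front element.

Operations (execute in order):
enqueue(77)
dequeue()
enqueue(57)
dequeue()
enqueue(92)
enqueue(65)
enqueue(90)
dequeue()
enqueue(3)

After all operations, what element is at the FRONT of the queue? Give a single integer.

Answer: 65

Derivation:
enqueue(77): queue = [77]
dequeue(): queue = []
enqueue(57): queue = [57]
dequeue(): queue = []
enqueue(92): queue = [92]
enqueue(65): queue = [92, 65]
enqueue(90): queue = [92, 65, 90]
dequeue(): queue = [65, 90]
enqueue(3): queue = [65, 90, 3]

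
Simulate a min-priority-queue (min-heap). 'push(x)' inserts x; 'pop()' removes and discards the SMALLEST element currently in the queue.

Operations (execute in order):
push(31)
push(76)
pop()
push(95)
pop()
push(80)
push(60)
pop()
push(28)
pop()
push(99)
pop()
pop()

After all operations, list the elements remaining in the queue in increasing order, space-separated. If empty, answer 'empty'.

push(31): heap contents = [31]
push(76): heap contents = [31, 76]
pop() → 31: heap contents = [76]
push(95): heap contents = [76, 95]
pop() → 76: heap contents = [95]
push(80): heap contents = [80, 95]
push(60): heap contents = [60, 80, 95]
pop() → 60: heap contents = [80, 95]
push(28): heap contents = [28, 80, 95]
pop() → 28: heap contents = [80, 95]
push(99): heap contents = [80, 95, 99]
pop() → 80: heap contents = [95, 99]
pop() → 95: heap contents = [99]

Answer: 99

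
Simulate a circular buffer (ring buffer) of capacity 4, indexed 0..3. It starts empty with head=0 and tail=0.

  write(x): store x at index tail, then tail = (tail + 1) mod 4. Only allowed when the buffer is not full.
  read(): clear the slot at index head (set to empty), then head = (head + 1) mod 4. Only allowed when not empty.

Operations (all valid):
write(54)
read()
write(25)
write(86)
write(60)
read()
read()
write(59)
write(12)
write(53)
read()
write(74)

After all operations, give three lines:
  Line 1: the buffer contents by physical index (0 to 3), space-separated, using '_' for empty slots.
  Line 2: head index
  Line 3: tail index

Answer: 59 12 53 74
0
0

Derivation:
write(54): buf=[54 _ _ _], head=0, tail=1, size=1
read(): buf=[_ _ _ _], head=1, tail=1, size=0
write(25): buf=[_ 25 _ _], head=1, tail=2, size=1
write(86): buf=[_ 25 86 _], head=1, tail=3, size=2
write(60): buf=[_ 25 86 60], head=1, tail=0, size=3
read(): buf=[_ _ 86 60], head=2, tail=0, size=2
read(): buf=[_ _ _ 60], head=3, tail=0, size=1
write(59): buf=[59 _ _ 60], head=3, tail=1, size=2
write(12): buf=[59 12 _ 60], head=3, tail=2, size=3
write(53): buf=[59 12 53 60], head=3, tail=3, size=4
read(): buf=[59 12 53 _], head=0, tail=3, size=3
write(74): buf=[59 12 53 74], head=0, tail=0, size=4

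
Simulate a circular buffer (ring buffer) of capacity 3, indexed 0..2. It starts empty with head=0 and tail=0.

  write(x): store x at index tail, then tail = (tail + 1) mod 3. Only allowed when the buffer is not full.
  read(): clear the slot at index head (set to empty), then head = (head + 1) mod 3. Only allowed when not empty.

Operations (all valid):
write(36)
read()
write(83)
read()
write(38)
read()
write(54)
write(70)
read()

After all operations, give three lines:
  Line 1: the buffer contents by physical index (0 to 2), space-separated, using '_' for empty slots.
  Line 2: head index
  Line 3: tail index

Answer: _ 70 _
1
2

Derivation:
write(36): buf=[36 _ _], head=0, tail=1, size=1
read(): buf=[_ _ _], head=1, tail=1, size=0
write(83): buf=[_ 83 _], head=1, tail=2, size=1
read(): buf=[_ _ _], head=2, tail=2, size=0
write(38): buf=[_ _ 38], head=2, tail=0, size=1
read(): buf=[_ _ _], head=0, tail=0, size=0
write(54): buf=[54 _ _], head=0, tail=1, size=1
write(70): buf=[54 70 _], head=0, tail=2, size=2
read(): buf=[_ 70 _], head=1, tail=2, size=1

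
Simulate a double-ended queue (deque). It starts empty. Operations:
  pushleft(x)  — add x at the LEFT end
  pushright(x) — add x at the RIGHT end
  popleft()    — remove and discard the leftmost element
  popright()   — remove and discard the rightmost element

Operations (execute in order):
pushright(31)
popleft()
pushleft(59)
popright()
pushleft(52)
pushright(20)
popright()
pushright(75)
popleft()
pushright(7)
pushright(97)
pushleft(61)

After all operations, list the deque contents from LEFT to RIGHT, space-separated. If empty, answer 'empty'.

Answer: 61 75 7 97

Derivation:
pushright(31): [31]
popleft(): []
pushleft(59): [59]
popright(): []
pushleft(52): [52]
pushright(20): [52, 20]
popright(): [52]
pushright(75): [52, 75]
popleft(): [75]
pushright(7): [75, 7]
pushright(97): [75, 7, 97]
pushleft(61): [61, 75, 7, 97]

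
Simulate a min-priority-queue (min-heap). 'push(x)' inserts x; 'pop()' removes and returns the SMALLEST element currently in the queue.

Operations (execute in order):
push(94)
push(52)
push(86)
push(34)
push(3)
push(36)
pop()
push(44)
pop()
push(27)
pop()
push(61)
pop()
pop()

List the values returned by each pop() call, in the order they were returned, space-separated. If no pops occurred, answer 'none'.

push(94): heap contents = [94]
push(52): heap contents = [52, 94]
push(86): heap contents = [52, 86, 94]
push(34): heap contents = [34, 52, 86, 94]
push(3): heap contents = [3, 34, 52, 86, 94]
push(36): heap contents = [3, 34, 36, 52, 86, 94]
pop() → 3: heap contents = [34, 36, 52, 86, 94]
push(44): heap contents = [34, 36, 44, 52, 86, 94]
pop() → 34: heap contents = [36, 44, 52, 86, 94]
push(27): heap contents = [27, 36, 44, 52, 86, 94]
pop() → 27: heap contents = [36, 44, 52, 86, 94]
push(61): heap contents = [36, 44, 52, 61, 86, 94]
pop() → 36: heap contents = [44, 52, 61, 86, 94]
pop() → 44: heap contents = [52, 61, 86, 94]

Answer: 3 34 27 36 44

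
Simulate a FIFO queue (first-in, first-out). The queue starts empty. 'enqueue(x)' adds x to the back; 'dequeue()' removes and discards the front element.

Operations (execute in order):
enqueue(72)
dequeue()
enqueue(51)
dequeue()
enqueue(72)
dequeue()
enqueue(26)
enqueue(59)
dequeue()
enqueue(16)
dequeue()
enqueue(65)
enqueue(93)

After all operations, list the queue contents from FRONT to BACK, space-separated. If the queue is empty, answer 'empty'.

enqueue(72): [72]
dequeue(): []
enqueue(51): [51]
dequeue(): []
enqueue(72): [72]
dequeue(): []
enqueue(26): [26]
enqueue(59): [26, 59]
dequeue(): [59]
enqueue(16): [59, 16]
dequeue(): [16]
enqueue(65): [16, 65]
enqueue(93): [16, 65, 93]

Answer: 16 65 93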